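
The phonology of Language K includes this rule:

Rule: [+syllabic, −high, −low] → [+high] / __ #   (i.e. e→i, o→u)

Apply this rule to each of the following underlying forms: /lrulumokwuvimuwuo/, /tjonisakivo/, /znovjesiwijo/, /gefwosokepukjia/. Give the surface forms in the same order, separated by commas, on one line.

lrulumokwuvimuwuu, tjonisakivu, znovjesiwiju, gefwosokepukjia

/lrulumokwuvimuwuo/: /o/ is a mid vowel in word-final position, so it raises to [u]. → [lrulumokwuvimuwuu].
/tjonisakivo/: /o/ is a mid vowel in word-final position, so it raises to [u]. → [tjonisakivu].
/znovjesiwijo/: /o/ is a mid vowel in word-final position, so it raises to [u]. → [znovjesiwiju].
/gefwosokepukjia/: the rule's environment is not met; surfaces unchanged as [gefwosokepukjia].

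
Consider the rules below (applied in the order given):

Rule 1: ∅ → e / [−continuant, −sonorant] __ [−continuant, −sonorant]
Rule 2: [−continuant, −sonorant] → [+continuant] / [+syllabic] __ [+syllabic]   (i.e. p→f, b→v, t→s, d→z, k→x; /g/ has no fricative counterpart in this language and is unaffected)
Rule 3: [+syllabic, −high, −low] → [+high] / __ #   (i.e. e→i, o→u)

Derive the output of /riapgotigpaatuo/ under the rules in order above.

riafegosigefaasuu

Rule 1 (stop-cluster e-epenthesis): /p/ and /g/ form a stop–stop cluster, so [e] is inserted between them. /g/ and /p/ form a stop–stop cluster, so [e] is inserted between them. /riapgotigpaatuo/ → riapegotigepaatuo.
Rule 2 (intervocalic spirantization): /p/ is a stop between vowels /a/ and /e/, so it spirantizes to the fricative [f]. /t/ is a stop between vowels /o/ and /i/, so it spirantizes to the fricative [s]. /p/ is a stop between vowels /e/ and /a/, so it spirantizes to the fricative [f]. /t/ is a stop between vowels /a/ and /u/, so it spirantizes to the fricative [s]. /riapegotigepaatuo/ → riafegosigefaasuo.
Rule 3 (final vowel raising): /o/ is a mid vowel in word-final position, so it raises to [u]. /riafegosigefaasuo/ → riafegosigefaasuu.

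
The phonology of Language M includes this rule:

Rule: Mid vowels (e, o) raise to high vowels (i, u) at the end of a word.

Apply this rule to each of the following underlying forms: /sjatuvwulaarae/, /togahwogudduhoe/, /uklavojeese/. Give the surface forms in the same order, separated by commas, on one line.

sjatuvwulaarai, togahwogudduhoi, uklavojeesi

/sjatuvwulaarae/: /e/ is a mid vowel in word-final position, so it raises to [i]. → [sjatuvwulaarai].
/togahwogudduhoe/: /e/ is a mid vowel in word-final position, so it raises to [i]. → [togahwogudduhoi].
/uklavojeese/: /e/ is a mid vowel in word-final position, so it raises to [i]. → [uklavojeesi].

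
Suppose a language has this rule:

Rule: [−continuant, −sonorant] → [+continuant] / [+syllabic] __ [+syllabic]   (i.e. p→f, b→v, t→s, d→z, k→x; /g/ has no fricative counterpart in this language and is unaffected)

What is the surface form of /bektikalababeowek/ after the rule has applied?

bektixalavaveowek

/k/ is a stop between vowels /i/ and /a/, so it spirantizes to the fricative [x].
/b/ is a stop between vowels /a/ and /a/, so it spirantizes to the fricative [v].
/b/ is a stop between vowels /a/ and /e/, so it spirantizes to the fricative [v].
Surface form: [bektixalavaveowek].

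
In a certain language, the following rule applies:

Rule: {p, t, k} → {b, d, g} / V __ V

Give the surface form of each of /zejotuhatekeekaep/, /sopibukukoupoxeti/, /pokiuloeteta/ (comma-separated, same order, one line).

zejoduhadegeegaep, sobibugugouboxedi, pogiuloededa

/zejotuhatekeekaep/: /t/ is a voiceless stop between vowels /o/ and /u/, so it voices to [d]. /t/ is a voiceless stop between vowels /a/ and /e/, so it voices to [d]. /k/ is a voiceless stop between vowels /e/ and /e/, so it voices to [g]. /k/ is a voiceless stop between vowels /e/ and /a/, so it voices to [g]. → [zejoduhadegeegaep].
/sopibukukoupoxeti/: /p/ is a voiceless stop between vowels /o/ and /i/, so it voices to [b]. /k/ is a voiceless stop between vowels /u/ and /u/, so it voices to [g]. /k/ is a voiceless stop between vowels /u/ and /o/, so it voices to [g]. /p/ is a voiceless stop between vowels /u/ and /o/, so it voices to [b]. /t/ is a voiceless stop between vowels /e/ and /i/, so it voices to [d]. → [sobibugugouboxedi].
/pokiuloeteta/: /k/ is a voiceless stop between vowels /o/ and /i/, so it voices to [g]. /t/ is a voiceless stop between vowels /e/ and /e/, so it voices to [d]. /t/ is a voiceless stop between vowels /e/ and /a/, so it voices to [d]. → [pogiuloededa].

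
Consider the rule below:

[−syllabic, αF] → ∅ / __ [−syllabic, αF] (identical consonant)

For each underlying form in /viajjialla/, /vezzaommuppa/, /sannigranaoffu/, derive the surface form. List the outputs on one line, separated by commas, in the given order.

viajiala, vezaomupa, sanigranaofu

/viajjialla/: /jj/ is a geminate; the first /j/ deletes. /ll/ is a geminate; the first /l/ deletes. → [viajiala].
/vezzaommuppa/: /zz/ is a geminate; the first /z/ deletes. /mm/ is a geminate; the first /m/ deletes. /pp/ is a geminate; the first /p/ deletes. → [vezaomupa].
/sannigranaoffu/: /nn/ is a geminate; the first /n/ deletes. /ff/ is a geminate; the first /f/ deletes. → [sanigranaofu].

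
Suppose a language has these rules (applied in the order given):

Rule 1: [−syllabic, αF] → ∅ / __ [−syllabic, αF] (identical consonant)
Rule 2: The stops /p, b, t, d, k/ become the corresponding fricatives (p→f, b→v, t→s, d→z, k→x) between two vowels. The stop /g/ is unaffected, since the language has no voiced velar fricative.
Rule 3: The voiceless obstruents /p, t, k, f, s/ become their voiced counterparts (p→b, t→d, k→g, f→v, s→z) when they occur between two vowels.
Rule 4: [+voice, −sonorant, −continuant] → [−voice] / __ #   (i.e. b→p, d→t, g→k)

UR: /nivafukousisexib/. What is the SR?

nivavuxouzizexip

Rule 1 (degemination): no segment meets the environment; /nivafukousisexib/ is unchanged.
Rule 2 (intervocalic spirantization): /k/ is a stop between vowels /u/ and /o/, so it spirantizes to the fricative [x]. /nivafukousisexib/ → nivafuxousisexib.
Rule 3 (intervocalic voicing): /f/ is a voiceless obstruent between vowels /a/ and /u/, so it voices to [v]. /s/ is a voiceless obstruent between vowels /u/ and /i/, so it voices to [z]. /s/ is a voiceless obstruent between vowels /i/ and /e/, so it voices to [z]. /nivafuxousisexib/ → nivavuxouzizexib.
Rule 4 (final devoicing): /b/ is a voiced stop in word-final position, so it devoices to [p]. /nivavuxouzizexib/ → nivavuxouzizexip.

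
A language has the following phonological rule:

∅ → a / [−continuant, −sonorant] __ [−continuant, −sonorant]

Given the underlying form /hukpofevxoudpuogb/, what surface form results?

/k/ and /p/ form a stop–stop cluster, so [a] is inserted between them.
/d/ and /p/ form a stop–stop cluster, so [a] is inserted between them.
/g/ and /b/ form a stop–stop cluster, so [a] is inserted between them.
Surface form: [hukapofevxoudapuogab].

hukapofevxoudapuogab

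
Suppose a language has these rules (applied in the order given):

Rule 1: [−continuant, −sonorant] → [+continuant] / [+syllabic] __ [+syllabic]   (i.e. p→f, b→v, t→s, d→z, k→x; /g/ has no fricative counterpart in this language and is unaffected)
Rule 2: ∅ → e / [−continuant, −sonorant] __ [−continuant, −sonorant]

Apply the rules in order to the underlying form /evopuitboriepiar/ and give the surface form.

evofuiteboriefiar

Rule 1 (intervocalic spirantization): /p/ is a stop between vowels /o/ and /u/, so it spirantizes to the fricative [f]. /p/ is a stop between vowels /e/ and /i/, so it spirantizes to the fricative [f]. /evopuitboriepiar/ → evofuitboriefiar.
Rule 2 (stop-cluster e-epenthesis): /t/ and /b/ form a stop–stop cluster, so [e] is inserted between them. /evofuitboriefiar/ → evofuiteboriefiar.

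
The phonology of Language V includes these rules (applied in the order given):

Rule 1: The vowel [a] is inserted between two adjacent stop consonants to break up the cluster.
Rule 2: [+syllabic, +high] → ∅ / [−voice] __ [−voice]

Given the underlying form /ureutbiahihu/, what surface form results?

ureutabiahhu

Rule 1 (stop-cluster a-epenthesis): /t/ and /b/ form a stop–stop cluster, so [a] is inserted between them. /ureutbiahihu/ → ureutabiahihu.
Rule 2 (high vowel syncope): /i/ is a high vowel flanked by voiceless consonants /h/ and /h/, so it deletes. /ureutabiahihu/ → ureutabiahhu.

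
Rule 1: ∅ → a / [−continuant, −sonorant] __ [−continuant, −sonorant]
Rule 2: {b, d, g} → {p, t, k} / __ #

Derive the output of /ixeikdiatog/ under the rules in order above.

Rule 1 (stop-cluster a-epenthesis): /k/ and /d/ form a stop–stop cluster, so [a] is inserted between them. /ixeikdiatog/ → ixeikadiatog.
Rule 2 (final devoicing): /g/ is a voiced stop in word-final position, so it devoices to [k]. /ixeikadiatog/ → ixeikadiatok.

ixeikadiatok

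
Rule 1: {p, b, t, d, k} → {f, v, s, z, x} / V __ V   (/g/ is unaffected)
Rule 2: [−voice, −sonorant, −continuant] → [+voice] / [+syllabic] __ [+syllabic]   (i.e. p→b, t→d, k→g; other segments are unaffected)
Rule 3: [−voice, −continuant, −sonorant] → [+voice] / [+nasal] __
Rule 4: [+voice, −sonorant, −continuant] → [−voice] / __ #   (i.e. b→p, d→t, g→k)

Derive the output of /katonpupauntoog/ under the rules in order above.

Rule 1 (intervocalic spirantization): /t/ is a stop between vowels /a/ and /o/, so it spirantizes to the fricative [s]. /p/ is a stop between vowels /u/ and /a/, so it spirantizes to the fricative [f]. /katonpupauntoog/ → kasonpufauntoog.
Rule 2 (intervocalic voicing): no segment meets the environment; /kasonpufauntoog/ is unchanged.
Rule 3 (post-nasal voicing): /p/ is a voiceless stop immediately after the nasal /n/, so it voices to [b]. /t/ is a voiceless stop immediately after the nasal /n/, so it voices to [d]. /kasonpufauntoog/ → kasonbufaundoog.
Rule 4 (final devoicing): /g/ is a voiced stop in word-final position, so it devoices to [k]. /kasonbufaundoog/ → kasonbufaundook.

kasonbufaundook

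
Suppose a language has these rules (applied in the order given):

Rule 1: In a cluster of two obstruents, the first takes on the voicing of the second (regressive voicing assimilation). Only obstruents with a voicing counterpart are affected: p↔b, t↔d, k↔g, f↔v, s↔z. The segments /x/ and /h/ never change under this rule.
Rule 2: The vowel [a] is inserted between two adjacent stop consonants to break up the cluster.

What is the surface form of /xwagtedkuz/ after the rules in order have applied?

Rule 1 (regressive voicing assimilation): /g/ precedes the voiceless obstruent /t/, so it devoices to [k] by assimilation. /d/ precedes the voiceless obstruent /k/, so it devoices to [t] by assimilation. /xwagtedkuz/ → xwaktetkuz.
Rule 2 (stop-cluster a-epenthesis): /k/ and /t/ form a stop–stop cluster, so [a] is inserted between them. /t/ and /k/ form a stop–stop cluster, so [a] is inserted between them. /xwaktetkuz/ → xwakatetakuz.

xwakatetakuz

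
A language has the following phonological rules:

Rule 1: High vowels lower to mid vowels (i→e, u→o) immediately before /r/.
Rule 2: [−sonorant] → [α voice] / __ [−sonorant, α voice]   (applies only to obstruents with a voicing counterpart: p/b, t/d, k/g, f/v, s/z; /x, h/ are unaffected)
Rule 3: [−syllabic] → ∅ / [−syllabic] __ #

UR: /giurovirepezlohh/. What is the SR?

gioroverepezloh

Rule 1 (pre-rhotic lowering): /u/ is a high vowel immediately before /r/, so it lowers to [o]. /i/ is a high vowel immediately before /r/, so it lowers to [e]. /giurovirepezlohh/ → gioroverepezlohh.
Rule 2 (regressive voicing assimilation): no segment meets the environment; /gioroverepezlohh/ is unchanged.
Rule 3 (final cluster simplification): /h/ is the second consonant of a word-final cluster /hh/, so it deletes. /gioroverepezlohh/ → gioroverepezloh.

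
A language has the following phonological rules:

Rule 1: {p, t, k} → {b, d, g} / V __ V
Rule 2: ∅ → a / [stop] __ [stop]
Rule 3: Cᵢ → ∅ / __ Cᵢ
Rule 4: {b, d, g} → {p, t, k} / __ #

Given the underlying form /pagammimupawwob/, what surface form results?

pagamimubawop

Rule 1 (intervocalic voicing): /p/ is a voiceless stop between vowels /u/ and /a/, so it voices to [b]. /pagammimupawwob/ → pagammimubawwob.
Rule 2 (stop-cluster a-epenthesis): no segment meets the environment; /pagammimubawwob/ is unchanged.
Rule 3 (degemination): /mm/ is a geminate; the first /m/ deletes. /ww/ is a geminate; the first /w/ deletes. /pagammimubawwob/ → pagamimubawob.
Rule 4 (final devoicing): /b/ is a voiced stop in word-final position, so it devoices to [p]. /pagamimubawob/ → pagamimubawop.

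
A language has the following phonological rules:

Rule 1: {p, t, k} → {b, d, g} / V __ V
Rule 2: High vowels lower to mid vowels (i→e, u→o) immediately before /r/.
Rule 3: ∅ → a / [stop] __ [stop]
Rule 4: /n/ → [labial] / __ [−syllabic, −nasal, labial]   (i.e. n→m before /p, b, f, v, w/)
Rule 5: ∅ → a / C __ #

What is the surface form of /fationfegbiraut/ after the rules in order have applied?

Rule 1 (intervocalic voicing): /t/ is a voiceless stop between vowels /a/ and /i/, so it voices to [d]. /fationfegbiraut/ → fadionfegbiraut.
Rule 2 (pre-rhotic lowering): /i/ is a high vowel immediately before /r/, so it lowers to [e]. /fadionfegbiraut/ → fadionfegberaut.
Rule 3 (stop-cluster a-epenthesis): /g/ and /b/ form a stop–stop cluster, so [a] is inserted between them. /fadionfegberaut/ → fadionfegaberaut.
Rule 4 (nasal place assimilation): /n/ precedes the labial consonant /f/, so it assimilates in place to [m]. /fadionfegaberaut/ → fadiomfegaberaut.
Rule 5 (final a-epenthesis): the form ends in the consonant /t/, so [a] is inserted word-finally. /fadiomfegaberaut/ → fadiomfegaberauta.

fadiomfegaberauta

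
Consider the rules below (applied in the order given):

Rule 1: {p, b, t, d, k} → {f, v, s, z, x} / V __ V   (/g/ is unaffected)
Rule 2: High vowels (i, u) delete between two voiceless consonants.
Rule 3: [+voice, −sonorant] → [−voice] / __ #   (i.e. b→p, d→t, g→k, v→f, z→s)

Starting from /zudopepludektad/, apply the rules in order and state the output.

zuzofepluzektat

Rule 1 (intervocalic spirantization): /d/ is a stop between vowels /u/ and /o/, so it spirantizes to the fricative [z]. /p/ is a stop between vowels /o/ and /e/, so it spirantizes to the fricative [f]. /d/ is a stop between vowels /u/ and /e/, so it spirantizes to the fricative [z]. /zudopepludektad/ → zuzofepluzektad.
Rule 2 (high vowel syncope): no segment meets the environment; /zuzofepluzektad/ is unchanged.
Rule 3 (final devoicing): /d/ is a voiced obstruent in word-final position, so it devoices to [t]. /zuzofepluzektad/ → zuzofepluzektat.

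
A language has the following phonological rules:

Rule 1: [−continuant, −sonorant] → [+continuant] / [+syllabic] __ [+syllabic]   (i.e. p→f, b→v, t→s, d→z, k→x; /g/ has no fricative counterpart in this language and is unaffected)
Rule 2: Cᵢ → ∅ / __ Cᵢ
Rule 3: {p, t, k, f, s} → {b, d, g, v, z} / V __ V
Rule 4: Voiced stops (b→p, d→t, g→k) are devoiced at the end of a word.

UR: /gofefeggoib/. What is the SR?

govevegoip

Rule 1 (intervocalic spirantization): no segment meets the environment; /gofefeggoib/ is unchanged.
Rule 2 (degemination): /gg/ is a geminate; the first /g/ deletes. /gofefeggoib/ → gofefegoib.
Rule 3 (intervocalic voicing): /f/ is a voiceless obstruent between vowels /o/ and /e/, so it voices to [v]. /f/ is a voiceless obstruent between vowels /e/ and /e/, so it voices to [v]. /gofefegoib/ → govevegoib.
Rule 4 (final devoicing): /b/ is a voiced stop in word-final position, so it devoices to [p]. /govevegoib/ → govevegoip.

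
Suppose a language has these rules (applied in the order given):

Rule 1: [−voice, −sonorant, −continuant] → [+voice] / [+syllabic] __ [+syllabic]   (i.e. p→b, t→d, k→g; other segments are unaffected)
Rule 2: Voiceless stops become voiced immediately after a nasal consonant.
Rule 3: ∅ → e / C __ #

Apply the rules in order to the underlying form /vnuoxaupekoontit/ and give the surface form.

vnuoxaubegoondite

Rule 1 (intervocalic voicing): /p/ is a voiceless stop between vowels /u/ and /e/, so it voices to [b]. /k/ is a voiceless stop between vowels /e/ and /o/, so it voices to [g]. /vnuoxaupekoontit/ → vnuoxaubegoontit.
Rule 2 (post-nasal voicing): /t/ is a voiceless stop immediately after the nasal /n/, so it voices to [d]. /vnuoxaubegoontit/ → vnuoxaubegoondit.
Rule 3 (final e-epenthesis): the form ends in the consonant /t/, so [e] is inserted word-finally. /vnuoxaubegoondit/ → vnuoxaubegoondite.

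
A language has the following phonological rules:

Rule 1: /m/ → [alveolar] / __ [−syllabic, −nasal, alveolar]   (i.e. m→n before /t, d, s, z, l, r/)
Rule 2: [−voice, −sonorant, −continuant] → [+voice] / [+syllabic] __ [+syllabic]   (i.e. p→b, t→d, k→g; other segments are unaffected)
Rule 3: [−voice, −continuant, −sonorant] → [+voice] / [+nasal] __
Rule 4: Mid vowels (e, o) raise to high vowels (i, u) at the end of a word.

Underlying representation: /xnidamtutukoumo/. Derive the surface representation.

Rule 1 (nasal place assimilation): /m/ precedes the alveolar consonant /t/, so it assimilates in place to [n]. /xnidamtutukoumo/ → xnidantutukoumo.
Rule 2 (intervocalic voicing): /t/ is a voiceless stop between vowels /u/ and /u/, so it voices to [d]. /k/ is a voiceless stop between vowels /u/ and /o/, so it voices to [g]. /xnidantutukoumo/ → xnidantudugoumo.
Rule 3 (post-nasal voicing): /t/ is a voiceless stop immediately after the nasal /n/, so it voices to [d]. /xnidantudugoumo/ → xnidandudugoumo.
Rule 4 (final vowel raising): /o/ is a mid vowel in word-final position, so it raises to [u]. /xnidandudugoumo/ → xnidandudugoumu.

xnidandudugoumu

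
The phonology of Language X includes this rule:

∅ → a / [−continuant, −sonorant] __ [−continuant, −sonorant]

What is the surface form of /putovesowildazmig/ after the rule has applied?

No segment of /putovesowildazmig/ meets the structural description of the rule, so the form surfaces unchanged.

putovesowildazmig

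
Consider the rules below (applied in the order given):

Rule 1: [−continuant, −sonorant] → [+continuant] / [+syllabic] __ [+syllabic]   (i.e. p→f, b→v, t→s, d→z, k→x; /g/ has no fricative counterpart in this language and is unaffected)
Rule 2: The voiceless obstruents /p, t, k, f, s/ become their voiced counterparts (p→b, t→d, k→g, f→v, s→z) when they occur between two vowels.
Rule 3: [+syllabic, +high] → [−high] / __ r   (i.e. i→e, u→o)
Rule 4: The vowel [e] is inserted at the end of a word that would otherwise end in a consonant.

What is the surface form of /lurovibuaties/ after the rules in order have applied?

lorovivuaziese

Rule 1 (intervocalic spirantization): /b/ is a stop between vowels /i/ and /u/, so it spirantizes to the fricative [v]. /t/ is a stop between vowels /a/ and /i/, so it spirantizes to the fricative [s]. /lurovibuaties/ → lurovivuasies.
Rule 2 (intervocalic voicing): /s/ is a voiceless obstruent between vowels /a/ and /i/, so it voices to [z]. /lurovivuasies/ → lurovivuazies.
Rule 3 (pre-rhotic lowering): /u/ is a high vowel immediately before /r/, so it lowers to [o]. /lurovivuazies/ → lorovivuazies.
Rule 4 (final e-epenthesis): the form ends in the consonant /s/, so [e] is inserted word-finally. /lorovivuazies/ → lorovivuaziese.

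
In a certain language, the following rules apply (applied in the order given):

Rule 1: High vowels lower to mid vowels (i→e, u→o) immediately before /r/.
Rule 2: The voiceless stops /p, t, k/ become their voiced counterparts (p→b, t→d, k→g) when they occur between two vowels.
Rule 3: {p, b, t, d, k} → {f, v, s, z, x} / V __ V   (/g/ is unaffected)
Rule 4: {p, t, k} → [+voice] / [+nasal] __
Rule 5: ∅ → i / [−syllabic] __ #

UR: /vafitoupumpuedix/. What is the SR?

Rule 1 (pre-rhotic lowering): no segment meets the environment; /vafitoupumpuedix/ is unchanged.
Rule 2 (intervocalic voicing): /t/ is a voiceless stop between vowels /i/ and /o/, so it voices to [d]. /p/ is a voiceless stop between vowels /u/ and /u/, so it voices to [b]. /vafitoupumpuedix/ → vafidoubumpuedix.
Rule 3 (intervocalic spirantization): /d/ is a stop between vowels /i/ and /o/, so it spirantizes to the fricative [z]. /b/ is a stop between vowels /u/ and /u/, so it spirantizes to the fricative [v]. /d/ is a stop between vowels /e/ and /i/, so it spirantizes to the fricative [z]. /vafidoubumpuedix/ → vafizouvumpuezix.
Rule 4 (post-nasal voicing): /p/ is a voiceless stop immediately after the nasal /m/, so it voices to [b]. /vafizouvumpuezix/ → vafizouvumbuezix.
Rule 5 (final i-epenthesis): the form ends in the consonant /x/, so [i] is inserted word-finally. /vafizouvumbuezix/ → vafizouvumbuezixi.

vafizouvumbuezixi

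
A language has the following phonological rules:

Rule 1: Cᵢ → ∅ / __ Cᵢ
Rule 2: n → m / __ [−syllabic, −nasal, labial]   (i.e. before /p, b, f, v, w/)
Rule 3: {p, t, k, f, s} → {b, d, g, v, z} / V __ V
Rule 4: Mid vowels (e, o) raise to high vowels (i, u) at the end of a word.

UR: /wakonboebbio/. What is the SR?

Rule 1 (degemination): /bb/ is a geminate; the first /b/ deletes. /wakonboebbio/ → wakonboebio.
Rule 2 (nasal place assimilation): /n/ precedes the labial consonant /b/, so it assimilates in place to [m]. /wakonboebio/ → wakomboebio.
Rule 3 (intervocalic voicing): /k/ is a voiceless obstruent between vowels /a/ and /o/, so it voices to [g]. /wakomboebio/ → wagomboebio.
Rule 4 (final vowel raising): /o/ is a mid vowel in word-final position, so it raises to [u]. /wagomboebio/ → wagomboebiu.

wagomboebiu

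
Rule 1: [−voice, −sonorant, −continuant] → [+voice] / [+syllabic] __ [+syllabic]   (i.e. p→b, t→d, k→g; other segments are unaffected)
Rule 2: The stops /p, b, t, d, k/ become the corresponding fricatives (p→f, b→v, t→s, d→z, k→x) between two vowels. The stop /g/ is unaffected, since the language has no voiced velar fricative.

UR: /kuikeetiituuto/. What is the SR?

kuigeeziizuuzo

Rule 1 (intervocalic voicing): /k/ is a voiceless stop between vowels /i/ and /e/, so it voices to [g]. /t/ is a voiceless stop between vowels /e/ and /i/, so it voices to [d]. /t/ is a voiceless stop between vowels /i/ and /u/, so it voices to [d]. /t/ is a voiceless stop between vowels /u/ and /o/, so it voices to [d]. /kuikeetiituuto/ → kuigeediiduudo.
Rule 2 (intervocalic spirantization): /d/ is a stop between vowels /e/ and /i/, so it spirantizes to the fricative [z]. /d/ is a stop between vowels /i/ and /u/, so it spirantizes to the fricative [z]. /d/ is a stop between vowels /u/ and /o/, so it spirantizes to the fricative [z]. /kuigeediiduudo/ → kuigeeziizuuzo.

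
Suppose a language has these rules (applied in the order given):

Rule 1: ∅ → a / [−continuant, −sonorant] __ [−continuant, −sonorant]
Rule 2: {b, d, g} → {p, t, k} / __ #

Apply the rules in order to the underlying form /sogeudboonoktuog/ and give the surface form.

Rule 1 (stop-cluster a-epenthesis): /d/ and /b/ form a stop–stop cluster, so [a] is inserted between them. /k/ and /t/ form a stop–stop cluster, so [a] is inserted between them. /sogeudboonoktuog/ → sogeudaboonokatuog.
Rule 2 (final devoicing): /g/ is a voiced stop in word-final position, so it devoices to [k]. /sogeudaboonokatuog/ → sogeudaboonokatuok.

sogeudaboonokatuok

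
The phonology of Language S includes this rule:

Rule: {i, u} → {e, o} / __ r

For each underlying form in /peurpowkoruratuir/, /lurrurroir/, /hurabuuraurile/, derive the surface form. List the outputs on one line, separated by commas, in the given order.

/peurpowkoruratuir/: /u/ is a high vowel immediately before /r/, so it lowers to [o]. /u/ is a high vowel immediately before /r/, so it lowers to [o]. /i/ is a high vowel immediately before /r/, so it lowers to [e]. → [peorpowkororatuer].
/lurrurroir/: /u/ is a high vowel immediately before /r/, so it lowers to [o]. /u/ is a high vowel immediately before /r/, so it lowers to [o]. /i/ is a high vowel immediately before /r/, so it lowers to [e]. → [lorrorroer].
/hurabuuraurile/: /u/ is a high vowel immediately before /r/, so it lowers to [o]. /u/ is a high vowel immediately before /r/, so it lowers to [o]. /u/ is a high vowel immediately before /r/, so it lowers to [o]. → [horabuoraorile].

peorpowkororatuer, lorrorroer, horabuoraorile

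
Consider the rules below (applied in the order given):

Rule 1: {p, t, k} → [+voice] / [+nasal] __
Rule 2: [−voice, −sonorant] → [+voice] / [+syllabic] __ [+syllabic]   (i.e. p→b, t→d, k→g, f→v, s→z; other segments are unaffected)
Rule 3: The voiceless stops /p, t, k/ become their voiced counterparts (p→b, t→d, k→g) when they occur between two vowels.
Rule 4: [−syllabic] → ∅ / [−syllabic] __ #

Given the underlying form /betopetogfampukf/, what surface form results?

bedobedogfambuk

Rule 1 (post-nasal voicing): /p/ is a voiceless stop immediately after the nasal /m/, so it voices to [b]. /betopetogfampukf/ → betopetogfambukf.
Rule 2 (intervocalic voicing): /t/ is a voiceless obstruent between vowels /e/ and /o/, so it voices to [d]. /p/ is a voiceless obstruent between vowels /o/ and /e/, so it voices to [b]. /t/ is a voiceless obstruent between vowels /e/ and /o/, so it voices to [d]. /betopetogfambukf/ → bedobedogfambukf.
Rule 3 (intervocalic voicing): no segment meets the environment; /bedobedogfambukf/ is unchanged.
Rule 4 (final cluster simplification): /f/ is the second consonant of a word-final cluster /kf/, so it deletes. /bedobedogfambukf/ → bedobedogfambuk.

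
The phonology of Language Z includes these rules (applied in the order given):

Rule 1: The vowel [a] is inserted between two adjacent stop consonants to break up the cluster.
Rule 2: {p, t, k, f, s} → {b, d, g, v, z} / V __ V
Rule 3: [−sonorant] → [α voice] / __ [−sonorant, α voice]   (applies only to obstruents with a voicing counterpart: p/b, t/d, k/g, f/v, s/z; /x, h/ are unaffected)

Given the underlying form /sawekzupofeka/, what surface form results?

Rule 1 (stop-cluster a-epenthesis): no segment meets the environment; /sawekzupofeka/ is unchanged.
Rule 2 (intervocalic voicing): /p/ is a voiceless obstruent between vowels /u/ and /o/, so it voices to [b]. /f/ is a voiceless obstruent between vowels /o/ and /e/, so it voices to [v]. /k/ is a voiceless obstruent between vowels /e/ and /a/, so it voices to [g]. /sawekzupofeka/ → sawekzubovega.
Rule 3 (regressive voicing assimilation): /k/ precedes the voiced obstruent /z/, so it voices to [g] by assimilation. /sawekzubovega/ → sawegzubovega.

sawegzubovega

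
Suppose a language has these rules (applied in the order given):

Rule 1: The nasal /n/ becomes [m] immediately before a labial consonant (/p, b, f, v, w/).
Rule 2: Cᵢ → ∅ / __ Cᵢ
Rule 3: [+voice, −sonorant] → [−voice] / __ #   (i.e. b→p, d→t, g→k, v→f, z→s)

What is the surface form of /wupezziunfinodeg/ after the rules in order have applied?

wupeziumfinodek

Rule 1 (nasal place assimilation): /n/ precedes the labial consonant /f/, so it assimilates in place to [m]. /wupezziunfinodeg/ → wupezziumfinodeg.
Rule 2 (degemination): /zz/ is a geminate; the first /z/ deletes. /wupezziumfinodeg/ → wupeziumfinodeg.
Rule 3 (final devoicing): /g/ is a voiced obstruent in word-final position, so it devoices to [k]. /wupeziumfinodeg/ → wupeziumfinodek.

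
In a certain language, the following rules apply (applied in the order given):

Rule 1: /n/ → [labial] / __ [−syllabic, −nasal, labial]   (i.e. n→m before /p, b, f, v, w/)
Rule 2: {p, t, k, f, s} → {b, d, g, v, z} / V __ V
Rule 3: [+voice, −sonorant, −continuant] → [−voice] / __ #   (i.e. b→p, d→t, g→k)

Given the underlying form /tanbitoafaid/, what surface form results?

tambidoavait

Rule 1 (nasal place assimilation): /n/ precedes the labial consonant /b/, so it assimilates in place to [m]. /tanbitoafaid/ → tambitoafaid.
Rule 2 (intervocalic voicing): /t/ is a voiceless obstruent between vowels /i/ and /o/, so it voices to [d]. /f/ is a voiceless obstruent between vowels /a/ and /a/, so it voices to [v]. /tambitoafaid/ → tambidoavaid.
Rule 3 (final devoicing): /d/ is a voiced stop in word-final position, so it devoices to [t]. /tambidoavaid/ → tambidoavait.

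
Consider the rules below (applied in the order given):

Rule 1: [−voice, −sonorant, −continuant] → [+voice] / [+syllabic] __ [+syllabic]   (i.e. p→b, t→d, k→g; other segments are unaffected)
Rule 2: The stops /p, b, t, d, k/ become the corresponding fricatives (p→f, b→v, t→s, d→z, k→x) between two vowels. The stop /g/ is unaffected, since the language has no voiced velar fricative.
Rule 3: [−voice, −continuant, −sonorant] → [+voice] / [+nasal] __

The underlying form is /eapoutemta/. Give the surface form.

Rule 1 (intervocalic voicing): /p/ is a voiceless stop between vowels /a/ and /o/, so it voices to [b]. /t/ is a voiceless stop between vowels /u/ and /e/, so it voices to [d]. /eapoutemta/ → eaboudemta.
Rule 2 (intervocalic spirantization): /b/ is a stop between vowels /a/ and /o/, so it spirantizes to the fricative [v]. /d/ is a stop between vowels /u/ and /e/, so it spirantizes to the fricative [z]. /eaboudemta/ → eavouzemta.
Rule 3 (post-nasal voicing): /t/ is a voiceless stop immediately after the nasal /m/, so it voices to [d]. /eavouzemta/ → eavouzemda.

eavouzemda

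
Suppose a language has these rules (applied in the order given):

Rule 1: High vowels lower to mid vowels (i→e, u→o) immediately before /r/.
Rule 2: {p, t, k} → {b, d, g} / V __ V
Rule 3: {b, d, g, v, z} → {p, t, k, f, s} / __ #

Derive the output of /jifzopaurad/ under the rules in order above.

Rule 1 (pre-rhotic lowering): /u/ is a high vowel immediately before /r/, so it lowers to [o]. /jifzopaurad/ → jifzopaorad.
Rule 2 (intervocalic voicing): /p/ is a voiceless stop between vowels /o/ and /a/, so it voices to [b]. /jifzopaorad/ → jifzobaorad.
Rule 3 (final devoicing): /d/ is a voiced obstruent in word-final position, so it devoices to [t]. /jifzobaorad/ → jifzobaorat.

jifzobaorat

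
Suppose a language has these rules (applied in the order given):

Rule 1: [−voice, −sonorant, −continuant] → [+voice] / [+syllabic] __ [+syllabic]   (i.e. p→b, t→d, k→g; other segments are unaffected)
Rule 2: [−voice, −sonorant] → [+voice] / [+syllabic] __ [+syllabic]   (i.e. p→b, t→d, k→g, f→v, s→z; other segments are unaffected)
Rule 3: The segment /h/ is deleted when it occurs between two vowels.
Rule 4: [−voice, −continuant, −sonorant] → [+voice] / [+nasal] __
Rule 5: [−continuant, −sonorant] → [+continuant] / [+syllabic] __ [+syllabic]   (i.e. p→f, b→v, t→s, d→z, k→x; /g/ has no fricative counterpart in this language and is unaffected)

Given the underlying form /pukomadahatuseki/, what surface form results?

Rule 1 (intervocalic voicing): /k/ is a voiceless stop between vowels /u/ and /o/, so it voices to [g]. /t/ is a voiceless stop between vowels /a/ and /u/, so it voices to [d]. /k/ is a voiceless stop between vowels /e/ and /i/, so it voices to [g]. /pukomadahatuseki/ → pugomadahadusegi.
Rule 2 (intervocalic voicing): /s/ is a voiceless obstruent between vowels /u/ and /e/, so it voices to [z]. /pugomadahadusegi/ → pugomadahaduzegi.
Rule 3 (intervocalic h-deletion): /h/ occurs between vowels /a/ and /a/, so it deletes. /pugomadahaduzegi/ → pugomadaaduzegi.
Rule 4 (post-nasal voicing): no segment meets the environment; /pugomadaaduzegi/ is unchanged.
Rule 5 (intervocalic spirantization): /d/ is a stop between vowels /a/ and /a/, so it spirantizes to the fricative [z]. /d/ is a stop between vowels /a/ and /u/, so it spirantizes to the fricative [z]. /pugomadaaduzegi/ → pugomazaazuzegi.

pugomazaazuzegi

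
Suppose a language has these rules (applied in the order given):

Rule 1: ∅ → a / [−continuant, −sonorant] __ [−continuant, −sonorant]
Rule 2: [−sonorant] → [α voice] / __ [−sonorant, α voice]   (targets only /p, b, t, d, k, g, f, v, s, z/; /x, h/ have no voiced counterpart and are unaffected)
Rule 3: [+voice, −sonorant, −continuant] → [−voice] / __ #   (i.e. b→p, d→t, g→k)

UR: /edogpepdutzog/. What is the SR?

edogapepadudzok

Rule 1 (stop-cluster a-epenthesis): /g/ and /p/ form a stop–stop cluster, so [a] is inserted between them. /p/ and /d/ form a stop–stop cluster, so [a] is inserted between them. /edogpepdutzog/ → edogapepadutzog.
Rule 2 (regressive voicing assimilation): /t/ precedes the voiced obstruent /z/, so it voices to [d] by assimilation. /edogapepadutzog/ → edogapepadudzog.
Rule 3 (final devoicing): /g/ is a voiced stop in word-final position, so it devoices to [k]. /edogapepadudzog/ → edogapepadudzok.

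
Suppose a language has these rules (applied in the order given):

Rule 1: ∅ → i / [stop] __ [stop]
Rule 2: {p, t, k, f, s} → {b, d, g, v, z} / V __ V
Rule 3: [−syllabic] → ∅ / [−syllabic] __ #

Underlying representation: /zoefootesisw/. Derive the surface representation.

Rule 1 (stop-cluster i-epenthesis): no segment meets the environment; /zoefootesisw/ is unchanged.
Rule 2 (intervocalic voicing): /f/ is a voiceless obstruent between vowels /e/ and /o/, so it voices to [v]. /t/ is a voiceless obstruent between vowels /o/ and /e/, so it voices to [d]. /s/ is a voiceless obstruent between vowels /e/ and /i/, so it voices to [z]. /zoefootesisw/ → zoevoodezisw.
Rule 3 (final cluster simplification): /w/ is the second consonant of a word-final cluster /sw/, so it deletes. /zoevoodezisw/ → zoevoodezis.

zoevoodezis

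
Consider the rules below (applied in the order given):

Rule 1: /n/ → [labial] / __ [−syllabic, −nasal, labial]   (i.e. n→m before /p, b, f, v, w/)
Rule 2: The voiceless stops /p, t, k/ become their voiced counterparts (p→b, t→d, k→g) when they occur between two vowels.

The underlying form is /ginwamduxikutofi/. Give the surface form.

Rule 1 (nasal place assimilation): /n/ precedes the labial consonant /w/, so it assimilates in place to [m]. /ginwamduxikutofi/ → gimwamduxikutofi.
Rule 2 (intervocalic voicing): /k/ is a voiceless stop between vowels /i/ and /u/, so it voices to [g]. /t/ is a voiceless stop between vowels /u/ and /o/, so it voices to [d]. /gimwamduxikutofi/ → gimwamduxigudofi.

gimwamduxigudofi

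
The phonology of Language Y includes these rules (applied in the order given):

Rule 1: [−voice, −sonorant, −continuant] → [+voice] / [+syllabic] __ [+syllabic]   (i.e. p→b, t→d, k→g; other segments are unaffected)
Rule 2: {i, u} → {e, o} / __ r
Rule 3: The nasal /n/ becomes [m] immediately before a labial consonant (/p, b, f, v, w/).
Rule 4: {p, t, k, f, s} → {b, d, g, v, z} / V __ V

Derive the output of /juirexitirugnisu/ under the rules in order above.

Rule 1 (intervocalic voicing): /t/ is a voiceless stop between vowels /i/ and /i/, so it voices to [d]. /juirexitirugnisu/ → juirexidirugnisu.
Rule 2 (pre-rhotic lowering): /i/ is a high vowel immediately before /r/, so it lowers to [e]. /i/ is a high vowel immediately before /r/, so it lowers to [e]. /juirexidirugnisu/ → juerexiderugnisu.
Rule 3 (nasal place assimilation): no segment meets the environment; /juerexiderugnisu/ is unchanged.
Rule 4 (intervocalic voicing): /s/ is a voiceless obstruent between vowels /i/ and /u/, so it voices to [z]. /juerexiderugnisu/ → juerexiderugnizu.

juerexiderugnizu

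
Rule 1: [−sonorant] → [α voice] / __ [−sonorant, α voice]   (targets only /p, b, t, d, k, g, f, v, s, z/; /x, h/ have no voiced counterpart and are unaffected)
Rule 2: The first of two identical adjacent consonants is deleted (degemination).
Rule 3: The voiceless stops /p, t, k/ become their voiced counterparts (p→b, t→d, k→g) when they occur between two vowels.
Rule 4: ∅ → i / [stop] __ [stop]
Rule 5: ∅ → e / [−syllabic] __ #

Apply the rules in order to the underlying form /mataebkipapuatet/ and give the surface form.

Rule 1 (regressive voicing assimilation): /b/ precedes the voiceless obstruent /k/, so it devoices to [p] by assimilation. /mataebkipapuatet/ → mataepkipapuatet.
Rule 2 (degemination): no segment meets the environment; /mataepkipapuatet/ is unchanged.
Rule 3 (intervocalic voicing): /t/ is a voiceless stop between vowels /a/ and /a/, so it voices to [d]. /p/ is a voiceless stop between vowels /i/ and /a/, so it voices to [b]. /p/ is a voiceless stop between vowels /a/ and /u/, so it voices to [b]. /t/ is a voiceless stop between vowels /a/ and /e/, so it voices to [d]. /mataepkipapuatet/ → madaepkibabuadet.
Rule 4 (stop-cluster i-epenthesis): /p/ and /k/ form a stop–stop cluster, so [i] is inserted between them. /madaepkibabuadet/ → madaepikibabuadet.
Rule 5 (final e-epenthesis): the form ends in the consonant /t/, so [e] is inserted word-finally. /madaepikibabuadet/ → madaepikibabuadete.

madaepikibabuadete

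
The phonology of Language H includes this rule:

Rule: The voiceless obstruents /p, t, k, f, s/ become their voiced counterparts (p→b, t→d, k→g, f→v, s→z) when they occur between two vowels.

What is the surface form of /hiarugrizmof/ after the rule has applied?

hiarugrizmof

No segment of /hiarugrizmof/ meets the structural description of the rule, so the form surfaces unchanged.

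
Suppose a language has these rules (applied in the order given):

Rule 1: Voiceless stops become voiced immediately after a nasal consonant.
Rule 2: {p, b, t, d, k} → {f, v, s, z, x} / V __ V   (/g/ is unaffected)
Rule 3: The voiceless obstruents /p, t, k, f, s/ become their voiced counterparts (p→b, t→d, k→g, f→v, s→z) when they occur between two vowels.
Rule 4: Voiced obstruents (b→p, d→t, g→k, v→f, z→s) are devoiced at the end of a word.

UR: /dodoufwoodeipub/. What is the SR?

Rule 1 (post-nasal voicing): no segment meets the environment; /dodoufwoodeipub/ is unchanged.
Rule 2 (intervocalic spirantization): /d/ is a stop between vowels /o/ and /o/, so it spirantizes to the fricative [z]. /d/ is a stop between vowels /o/ and /e/, so it spirantizes to the fricative [z]. /p/ is a stop between vowels /i/ and /u/, so it spirantizes to the fricative [f]. /dodoufwoodeipub/ → dozoufwoozeifub.
Rule 3 (intervocalic voicing): /f/ is a voiceless obstruent between vowels /i/ and /u/, so it voices to [v]. /dozoufwoozeifub/ → dozoufwoozeivub.
Rule 4 (final devoicing): /b/ is a voiced obstruent in word-final position, so it devoices to [p]. /dozoufwoozeivub/ → dozoufwoozeivup.

dozoufwoozeivup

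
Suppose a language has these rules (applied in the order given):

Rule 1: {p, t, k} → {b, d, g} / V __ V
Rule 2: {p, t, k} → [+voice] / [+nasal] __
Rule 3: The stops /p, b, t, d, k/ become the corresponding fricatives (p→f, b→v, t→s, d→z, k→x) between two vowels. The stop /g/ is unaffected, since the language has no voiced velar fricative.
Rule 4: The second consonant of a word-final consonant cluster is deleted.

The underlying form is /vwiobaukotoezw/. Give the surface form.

vwiovaugozoez

Rule 1 (intervocalic voicing): /k/ is a voiceless stop between vowels /u/ and /o/, so it voices to [g]. /t/ is a voiceless stop between vowels /o/ and /o/, so it voices to [d]. /vwiobaukotoezw/ → vwiobaugodoezw.
Rule 2 (post-nasal voicing): no segment meets the environment; /vwiobaugodoezw/ is unchanged.
Rule 3 (intervocalic spirantization): /b/ is a stop between vowels /o/ and /a/, so it spirantizes to the fricative [v]. /d/ is a stop between vowels /o/ and /o/, so it spirantizes to the fricative [z]. /vwiobaugodoezw/ → vwiovaugozoezw.
Rule 4 (final cluster simplification): /w/ is the second consonant of a word-final cluster /zw/, so it deletes. /vwiovaugozoezw/ → vwiovaugozoez.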